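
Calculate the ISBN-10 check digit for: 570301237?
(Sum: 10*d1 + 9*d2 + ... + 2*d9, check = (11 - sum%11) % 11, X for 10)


Weighted sum: 170
170 mod 11 = 5

Check digit: 6


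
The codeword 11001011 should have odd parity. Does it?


Number of 1s: 5

Yes, parity is correct (5 ones)


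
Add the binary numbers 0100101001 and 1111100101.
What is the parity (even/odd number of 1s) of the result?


0100101001 = 297
1111100101 = 997
Sum = 1294 = 10100001110
1s count = 5

odd parity (5 ones in 10100001110)


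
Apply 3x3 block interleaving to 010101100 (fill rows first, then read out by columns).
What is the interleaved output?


Matrix:
  010
  101
  100
Read columns: 011100010

011100010


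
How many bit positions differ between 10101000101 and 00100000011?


XOR: 10001000110
Count of 1s: 4

4


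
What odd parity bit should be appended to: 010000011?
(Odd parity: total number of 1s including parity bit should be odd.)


Number of 1s in data: 3
Parity bit: 0

0


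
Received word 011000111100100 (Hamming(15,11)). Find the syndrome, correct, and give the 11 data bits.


Syndrome = 0: no error detected

Data: 10011100100 (no errors)


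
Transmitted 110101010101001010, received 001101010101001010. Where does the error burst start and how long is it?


XOR: 111000000000000000

Burst at position 0, length 3


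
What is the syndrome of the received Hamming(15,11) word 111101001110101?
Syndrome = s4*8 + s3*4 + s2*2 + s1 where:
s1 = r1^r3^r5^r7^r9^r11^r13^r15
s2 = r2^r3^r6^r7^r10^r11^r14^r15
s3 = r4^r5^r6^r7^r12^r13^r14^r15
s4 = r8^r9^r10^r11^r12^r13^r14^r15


s1=0, s2=0, s3=0, s4=1

Syndrome = 8 (error at position 8)


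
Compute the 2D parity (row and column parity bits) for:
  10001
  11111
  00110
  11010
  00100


Row parities: 01011
Column parities: 10110

Row P: 01011, Col P: 10110, Corner: 1


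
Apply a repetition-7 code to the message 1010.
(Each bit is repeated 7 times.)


Each bit -> 7 copies

1111111000000011111110000000


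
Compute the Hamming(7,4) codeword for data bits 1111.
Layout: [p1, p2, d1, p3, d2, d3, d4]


Parity bits: p1=1, p2=1, p3=1

1111111


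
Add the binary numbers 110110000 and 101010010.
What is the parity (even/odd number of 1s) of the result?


110110000 = 432
101010010 = 338
Sum = 770 = 1100000010
1s count = 3

odd parity (3 ones in 1100000010)


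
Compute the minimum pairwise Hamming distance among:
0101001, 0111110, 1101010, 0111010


Comparing all pairs, minimum distance: 1
Can detect 0 errors, correct 0 errors

1


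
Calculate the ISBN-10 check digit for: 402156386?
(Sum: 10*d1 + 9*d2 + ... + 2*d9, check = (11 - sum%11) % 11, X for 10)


Weighted sum: 171
171 mod 11 = 6

Check digit: 5


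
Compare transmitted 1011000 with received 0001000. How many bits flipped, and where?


XOR: 1010000

2 error(s) at position(s): 0, 2


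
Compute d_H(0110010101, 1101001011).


XOR: 1011011110
Count of 1s: 7

7


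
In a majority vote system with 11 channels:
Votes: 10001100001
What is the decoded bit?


Ones: 4 out of 11
Threshold: 6

0 (4/11 voted 1)


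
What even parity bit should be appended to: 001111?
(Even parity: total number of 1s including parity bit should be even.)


Number of 1s in data: 4
Parity bit: 0

0


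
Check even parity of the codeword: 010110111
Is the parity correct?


Number of 1s: 6

Yes, parity is correct (6 ones)


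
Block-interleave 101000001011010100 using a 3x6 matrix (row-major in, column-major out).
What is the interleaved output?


Matrix:
  101000
  001011
  010100
Read columns: 100001110001010010

100001110001010010


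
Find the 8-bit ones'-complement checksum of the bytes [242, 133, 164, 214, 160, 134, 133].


Sum = 1180 mod 256 = 156
Complement = 99

99


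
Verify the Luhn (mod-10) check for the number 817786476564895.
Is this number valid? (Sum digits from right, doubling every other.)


Luhn sum = 85
85 mod 10 = 5

Invalid (Luhn sum mod 10 = 5)


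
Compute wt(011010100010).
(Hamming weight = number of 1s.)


Counting 1s in 011010100010

5


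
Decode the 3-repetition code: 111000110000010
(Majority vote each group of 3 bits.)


Groups: 111, 000, 110, 000, 010
Majority votes: 10100

10100


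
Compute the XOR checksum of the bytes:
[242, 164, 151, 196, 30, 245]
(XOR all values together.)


XOR chain: 242 ^ 164 ^ 151 ^ 196 ^ 30 ^ 245 = 238

238


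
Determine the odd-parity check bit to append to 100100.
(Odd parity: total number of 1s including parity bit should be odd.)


Number of 1s in data: 2
Parity bit: 1

1


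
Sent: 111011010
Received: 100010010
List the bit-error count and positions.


XOR: 011001000

3 error(s) at position(s): 1, 2, 5


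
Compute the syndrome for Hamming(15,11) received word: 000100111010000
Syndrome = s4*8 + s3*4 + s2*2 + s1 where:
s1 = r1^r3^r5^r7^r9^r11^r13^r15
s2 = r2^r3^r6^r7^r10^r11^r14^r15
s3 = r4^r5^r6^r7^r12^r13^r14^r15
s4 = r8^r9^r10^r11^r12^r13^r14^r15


s1=1, s2=0, s3=0, s4=1

Syndrome = 9 (error at position 9)


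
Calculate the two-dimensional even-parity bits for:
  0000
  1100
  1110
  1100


Row parities: 0010
Column parities: 1110

Row P: 0010, Col P: 1110, Corner: 1


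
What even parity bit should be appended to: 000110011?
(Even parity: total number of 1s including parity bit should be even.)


Number of 1s in data: 4
Parity bit: 0

0


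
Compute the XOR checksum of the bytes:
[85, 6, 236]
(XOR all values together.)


XOR chain: 85 ^ 6 ^ 236 = 191

191


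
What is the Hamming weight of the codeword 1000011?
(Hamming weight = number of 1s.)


Counting 1s in 1000011

3


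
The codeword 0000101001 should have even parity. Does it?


Number of 1s: 3

No, parity error (3 ones)


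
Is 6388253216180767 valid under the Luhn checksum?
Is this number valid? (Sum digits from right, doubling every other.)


Luhn sum = 73
73 mod 10 = 3

Invalid (Luhn sum mod 10 = 3)


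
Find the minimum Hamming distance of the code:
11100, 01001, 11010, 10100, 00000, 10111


Comparing all pairs, minimum distance: 1
Can detect 0 errors, correct 0 errors

1


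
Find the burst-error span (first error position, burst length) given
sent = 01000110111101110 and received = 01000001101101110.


XOR: 00000111010000000

Burst at position 5, length 5


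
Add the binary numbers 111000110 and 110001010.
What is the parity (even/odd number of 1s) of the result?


111000110 = 454
110001010 = 394
Sum = 848 = 1101010000
1s count = 4

even parity (4 ones in 1101010000)


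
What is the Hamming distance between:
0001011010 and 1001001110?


XOR: 1000010100
Count of 1s: 3

3


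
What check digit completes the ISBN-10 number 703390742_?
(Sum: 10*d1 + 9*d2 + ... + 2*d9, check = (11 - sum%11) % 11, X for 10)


Weighted sum: 213
213 mod 11 = 4

Check digit: 7


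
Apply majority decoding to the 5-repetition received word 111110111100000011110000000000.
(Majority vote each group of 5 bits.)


Groups: 11111, 01111, 00000, 01111, 00000, 00000
Majority votes: 110100

110100


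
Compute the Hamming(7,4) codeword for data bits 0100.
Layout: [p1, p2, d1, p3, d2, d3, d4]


Parity bits: p1=1, p2=0, p3=1

1001100


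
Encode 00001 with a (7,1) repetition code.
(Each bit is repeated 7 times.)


Each bit -> 7 copies

00000000000000000000000000001111111


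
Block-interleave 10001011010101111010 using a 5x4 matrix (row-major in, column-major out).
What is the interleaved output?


Matrix:
  1000
  1011
  0101
  0111
  1010
Read columns: 11001001100101101110

11001001100101101110


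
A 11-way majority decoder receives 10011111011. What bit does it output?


Ones: 8 out of 11
Threshold: 6

1 (8/11 voted 1)


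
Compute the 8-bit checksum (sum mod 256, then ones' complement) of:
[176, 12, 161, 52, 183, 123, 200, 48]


Sum = 955 mod 256 = 187
Complement = 68

68


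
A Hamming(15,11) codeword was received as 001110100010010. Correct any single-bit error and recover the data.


Syndrome = 0: no error detected

Data: 11010010010 (no errors)


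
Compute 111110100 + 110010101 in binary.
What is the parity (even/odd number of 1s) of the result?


111110100 = 500
110010101 = 405
Sum = 905 = 1110001001
1s count = 5

odd parity (5 ones in 1110001001)


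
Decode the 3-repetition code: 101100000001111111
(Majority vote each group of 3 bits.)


Groups: 101, 100, 000, 001, 111, 111
Majority votes: 100011

100011


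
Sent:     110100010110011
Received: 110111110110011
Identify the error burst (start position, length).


XOR: 000011100000000

Burst at position 4, length 3


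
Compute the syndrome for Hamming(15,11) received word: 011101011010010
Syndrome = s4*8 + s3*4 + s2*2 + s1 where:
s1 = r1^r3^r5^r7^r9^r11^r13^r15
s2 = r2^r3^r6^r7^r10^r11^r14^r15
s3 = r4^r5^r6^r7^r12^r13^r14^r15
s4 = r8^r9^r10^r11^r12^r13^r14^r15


s1=1, s2=1, s3=1, s4=0

Syndrome = 7 (error at position 7)


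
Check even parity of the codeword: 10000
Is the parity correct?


Number of 1s: 1

No, parity error (1 ones)


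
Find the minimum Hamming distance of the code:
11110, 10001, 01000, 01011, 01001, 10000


Comparing all pairs, minimum distance: 1
Can detect 0 errors, correct 0 errors

1


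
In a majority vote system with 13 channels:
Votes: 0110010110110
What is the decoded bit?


Ones: 7 out of 13
Threshold: 7

1 (7/13 voted 1)


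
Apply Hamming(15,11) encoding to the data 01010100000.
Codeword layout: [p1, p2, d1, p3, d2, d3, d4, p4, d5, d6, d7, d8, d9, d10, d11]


Parity bits: p1=0, p2=0, p3=0, p4=1

000010110100000


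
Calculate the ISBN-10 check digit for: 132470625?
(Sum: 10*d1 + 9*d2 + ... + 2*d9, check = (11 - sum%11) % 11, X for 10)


Weighted sum: 163
163 mod 11 = 9

Check digit: 2


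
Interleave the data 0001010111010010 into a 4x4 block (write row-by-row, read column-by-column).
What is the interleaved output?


Matrix:
  0001
  0101
  1101
  0010
Read columns: 0010011000011110

0010011000011110


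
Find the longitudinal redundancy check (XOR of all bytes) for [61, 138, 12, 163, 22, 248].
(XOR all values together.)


XOR chain: 61 ^ 138 ^ 12 ^ 163 ^ 22 ^ 248 = 246

246


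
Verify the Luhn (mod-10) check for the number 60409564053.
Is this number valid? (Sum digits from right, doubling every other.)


Luhn sum = 38
38 mod 10 = 8

Invalid (Luhn sum mod 10 = 8)


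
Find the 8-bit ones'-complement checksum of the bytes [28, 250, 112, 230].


Sum = 620 mod 256 = 108
Complement = 147

147


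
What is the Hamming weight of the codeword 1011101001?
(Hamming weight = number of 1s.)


Counting 1s in 1011101001

6


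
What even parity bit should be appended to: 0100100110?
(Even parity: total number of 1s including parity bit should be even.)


Number of 1s in data: 4
Parity bit: 0

0


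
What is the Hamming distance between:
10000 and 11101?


XOR: 01101
Count of 1s: 3

3


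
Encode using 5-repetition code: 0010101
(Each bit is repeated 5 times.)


Each bit -> 5 copies

00000000001111100000111110000011111


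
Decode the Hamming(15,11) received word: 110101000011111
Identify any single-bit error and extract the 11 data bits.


Syndrome = 10: error at position 10

Data: 00100111111 (corrected bit 10)


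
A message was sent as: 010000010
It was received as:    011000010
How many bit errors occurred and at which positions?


XOR: 001000000

1 error(s) at position(s): 2


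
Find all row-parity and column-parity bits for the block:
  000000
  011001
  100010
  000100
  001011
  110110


Row parities: 010110
Column parities: 000010

Row P: 010110, Col P: 000010, Corner: 1


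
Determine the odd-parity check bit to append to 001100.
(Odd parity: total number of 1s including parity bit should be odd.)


Number of 1s in data: 2
Parity bit: 1

1


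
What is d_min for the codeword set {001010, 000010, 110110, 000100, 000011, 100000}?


Comparing all pairs, minimum distance: 1
Can detect 0 errors, correct 0 errors

1


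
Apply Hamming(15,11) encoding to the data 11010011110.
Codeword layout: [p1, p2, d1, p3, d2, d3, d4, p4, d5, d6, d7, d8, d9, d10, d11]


Parity bits: p1=1, p2=0, p3=1, p4=0

101110100011110


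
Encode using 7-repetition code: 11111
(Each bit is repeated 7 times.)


Each bit -> 7 copies

11111111111111111111111111111111111


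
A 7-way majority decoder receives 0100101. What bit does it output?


Ones: 3 out of 7
Threshold: 4

0 (3/7 voted 1)


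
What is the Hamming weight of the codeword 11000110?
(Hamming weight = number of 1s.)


Counting 1s in 11000110

4


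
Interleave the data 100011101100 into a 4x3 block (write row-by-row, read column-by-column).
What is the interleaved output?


Matrix:
  100
  011
  101
  100
Read columns: 101101000110

101101000110


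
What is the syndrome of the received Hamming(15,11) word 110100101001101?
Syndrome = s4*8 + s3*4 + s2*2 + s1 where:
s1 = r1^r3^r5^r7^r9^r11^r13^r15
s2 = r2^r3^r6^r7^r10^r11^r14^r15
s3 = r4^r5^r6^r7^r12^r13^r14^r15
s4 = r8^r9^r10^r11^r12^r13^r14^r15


s1=1, s2=1, s3=1, s4=0

Syndrome = 7 (error at position 7)


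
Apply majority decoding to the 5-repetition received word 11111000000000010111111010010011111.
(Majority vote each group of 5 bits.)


Groups: 11111, 00000, 00000, 10111, 11101, 00100, 11111
Majority votes: 1001101

1001101


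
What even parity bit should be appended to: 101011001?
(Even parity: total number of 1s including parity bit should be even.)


Number of 1s in data: 5
Parity bit: 1

1


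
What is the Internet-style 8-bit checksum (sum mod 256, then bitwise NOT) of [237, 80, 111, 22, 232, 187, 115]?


Sum = 984 mod 256 = 216
Complement = 39

39


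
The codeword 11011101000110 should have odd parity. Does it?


Number of 1s: 8

No, parity error (8 ones)


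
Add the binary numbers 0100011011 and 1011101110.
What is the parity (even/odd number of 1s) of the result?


0100011011 = 283
1011101110 = 750
Sum = 1033 = 10000001001
1s count = 3

odd parity (3 ones in 10000001001)


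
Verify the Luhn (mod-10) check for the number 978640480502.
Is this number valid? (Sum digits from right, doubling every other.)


Luhn sum = 60
60 mod 10 = 0

Valid (Luhn sum mod 10 = 0)


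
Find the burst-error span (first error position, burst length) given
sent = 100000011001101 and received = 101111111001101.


XOR: 001111100000000

Burst at position 2, length 5


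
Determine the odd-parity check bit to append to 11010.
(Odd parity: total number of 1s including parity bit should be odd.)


Number of 1s in data: 3
Parity bit: 0

0


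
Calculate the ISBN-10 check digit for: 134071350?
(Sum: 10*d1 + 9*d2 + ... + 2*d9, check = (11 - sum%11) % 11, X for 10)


Weighted sum: 143
143 mod 11 = 0

Check digit: 0


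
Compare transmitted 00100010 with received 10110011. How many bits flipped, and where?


XOR: 10010001

3 error(s) at position(s): 0, 3, 7


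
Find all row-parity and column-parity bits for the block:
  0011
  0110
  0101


Row parities: 000
Column parities: 0000

Row P: 000, Col P: 0000, Corner: 0


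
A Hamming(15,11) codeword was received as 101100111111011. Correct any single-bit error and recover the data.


Syndrome = 12: error at position 12

Data: 10011110011 (corrected bit 12)


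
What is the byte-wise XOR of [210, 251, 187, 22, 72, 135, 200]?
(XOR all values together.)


XOR chain: 210 ^ 251 ^ 187 ^ 22 ^ 72 ^ 135 ^ 200 = 131

131


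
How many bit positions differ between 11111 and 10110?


XOR: 01001
Count of 1s: 2

2


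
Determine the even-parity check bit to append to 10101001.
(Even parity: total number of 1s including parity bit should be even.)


Number of 1s in data: 4
Parity bit: 0

0


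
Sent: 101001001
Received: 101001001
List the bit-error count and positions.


XOR: 000000000

0 errors (received matches sent)


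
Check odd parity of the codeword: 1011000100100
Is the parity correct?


Number of 1s: 5

Yes, parity is correct (5 ones)


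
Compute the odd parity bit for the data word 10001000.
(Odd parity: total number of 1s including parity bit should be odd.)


Number of 1s in data: 2
Parity bit: 1

1


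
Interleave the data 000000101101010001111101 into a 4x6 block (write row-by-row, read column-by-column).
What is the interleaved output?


Matrix:
  000000
  101101
  010001
  111101
Read columns: 010100110101010100000111

010100110101010100000111


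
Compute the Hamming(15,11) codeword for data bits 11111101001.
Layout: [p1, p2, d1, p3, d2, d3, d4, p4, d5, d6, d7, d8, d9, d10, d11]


Parity bits: p1=1, p2=1, p3=1, p4=0

111111101101001


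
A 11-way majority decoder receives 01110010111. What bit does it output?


Ones: 7 out of 11
Threshold: 6

1 (7/11 voted 1)


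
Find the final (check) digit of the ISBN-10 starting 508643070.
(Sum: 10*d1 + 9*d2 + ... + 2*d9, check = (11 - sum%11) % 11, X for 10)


Weighted sum: 216
216 mod 11 = 7

Check digit: 4


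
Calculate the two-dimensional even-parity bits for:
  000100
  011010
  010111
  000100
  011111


Row parities: 11011
Column parities: 010010

Row P: 11011, Col P: 010010, Corner: 0


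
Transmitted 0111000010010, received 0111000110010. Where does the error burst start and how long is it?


XOR: 0000000100000

Burst at position 7, length 1


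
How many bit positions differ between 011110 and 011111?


XOR: 000001
Count of 1s: 1

1


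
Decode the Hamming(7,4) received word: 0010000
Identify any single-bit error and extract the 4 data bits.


Syndrome = 3: error at position 3

Data: 0000 (corrected bit 3)


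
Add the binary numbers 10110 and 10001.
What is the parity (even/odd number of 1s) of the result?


10110 = 22
10001 = 17
Sum = 39 = 100111
1s count = 4

even parity (4 ones in 100111)


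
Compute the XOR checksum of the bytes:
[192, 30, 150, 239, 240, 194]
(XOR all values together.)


XOR chain: 192 ^ 30 ^ 150 ^ 239 ^ 240 ^ 194 = 149

149


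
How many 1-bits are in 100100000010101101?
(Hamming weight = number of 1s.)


Counting 1s in 100100000010101101

7


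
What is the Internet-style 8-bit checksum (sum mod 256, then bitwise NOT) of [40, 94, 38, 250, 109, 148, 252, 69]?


Sum = 1000 mod 256 = 232
Complement = 23

23


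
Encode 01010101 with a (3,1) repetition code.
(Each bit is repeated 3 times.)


Each bit -> 3 copies

000111000111000111000111


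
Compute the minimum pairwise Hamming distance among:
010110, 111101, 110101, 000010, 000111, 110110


Comparing all pairs, minimum distance: 1
Can detect 0 errors, correct 0 errors

1


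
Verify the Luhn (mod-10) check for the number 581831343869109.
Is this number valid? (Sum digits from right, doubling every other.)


Luhn sum = 71
71 mod 10 = 1

Invalid (Luhn sum mod 10 = 1)


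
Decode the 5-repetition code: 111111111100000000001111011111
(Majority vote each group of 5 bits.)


Groups: 11111, 11111, 00000, 00000, 11110, 11111
Majority votes: 110011

110011


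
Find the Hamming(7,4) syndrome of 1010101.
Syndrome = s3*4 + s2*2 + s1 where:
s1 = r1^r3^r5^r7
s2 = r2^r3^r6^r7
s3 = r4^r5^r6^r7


s1=0, s2=0, s3=0

Syndrome = 0 (no error)


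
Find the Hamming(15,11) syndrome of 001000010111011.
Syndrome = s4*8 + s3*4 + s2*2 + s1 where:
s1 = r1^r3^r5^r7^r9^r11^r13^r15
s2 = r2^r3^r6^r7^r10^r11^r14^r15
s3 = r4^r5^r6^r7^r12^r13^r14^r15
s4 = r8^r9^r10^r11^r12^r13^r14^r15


s1=1, s2=1, s3=1, s4=0

Syndrome = 7 (error at position 7)


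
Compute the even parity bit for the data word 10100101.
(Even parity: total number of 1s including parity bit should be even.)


Number of 1s in data: 4
Parity bit: 0

0


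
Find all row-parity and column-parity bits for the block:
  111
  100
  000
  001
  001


Row parities: 11011
Column parities: 011

Row P: 11011, Col P: 011, Corner: 0


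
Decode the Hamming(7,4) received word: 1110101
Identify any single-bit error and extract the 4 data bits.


Syndrome = 2: error at position 2

Data: 1101 (corrected bit 2)


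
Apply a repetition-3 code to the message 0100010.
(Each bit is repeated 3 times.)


Each bit -> 3 copies

000111000000000111000


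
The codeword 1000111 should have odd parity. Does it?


Number of 1s: 4

No, parity error (4 ones)


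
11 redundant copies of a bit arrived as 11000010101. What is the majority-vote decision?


Ones: 5 out of 11
Threshold: 6

0 (5/11 voted 1)


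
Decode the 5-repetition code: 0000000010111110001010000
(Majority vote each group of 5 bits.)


Groups: 00000, 00010, 11111, 00010, 10000
Majority votes: 00100

00100


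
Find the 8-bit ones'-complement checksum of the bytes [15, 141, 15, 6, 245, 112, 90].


Sum = 624 mod 256 = 112
Complement = 143

143


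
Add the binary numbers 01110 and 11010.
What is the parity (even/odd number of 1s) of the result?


01110 = 14
11010 = 26
Sum = 40 = 101000
1s count = 2

even parity (2 ones in 101000)


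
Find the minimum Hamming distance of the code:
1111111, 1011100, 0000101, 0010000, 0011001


Comparing all pairs, minimum distance: 2
Can detect 1 errors, correct 0 errors

2


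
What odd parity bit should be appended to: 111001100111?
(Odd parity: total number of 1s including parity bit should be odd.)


Number of 1s in data: 8
Parity bit: 1

1


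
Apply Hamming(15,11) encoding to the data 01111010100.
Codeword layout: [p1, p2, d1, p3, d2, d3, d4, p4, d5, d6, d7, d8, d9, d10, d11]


Parity bits: p1=1, p2=1, p3=0, p4=1

110011111010100


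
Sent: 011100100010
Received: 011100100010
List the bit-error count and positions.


XOR: 000000000000

0 errors (received matches sent)


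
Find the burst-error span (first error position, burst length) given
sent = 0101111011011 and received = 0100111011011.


XOR: 0001000000000

Burst at position 3, length 1


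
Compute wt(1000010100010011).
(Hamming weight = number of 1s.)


Counting 1s in 1000010100010011

6


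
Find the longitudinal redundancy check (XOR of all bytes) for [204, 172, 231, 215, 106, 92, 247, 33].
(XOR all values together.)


XOR chain: 204 ^ 172 ^ 231 ^ 215 ^ 106 ^ 92 ^ 247 ^ 33 = 176

176


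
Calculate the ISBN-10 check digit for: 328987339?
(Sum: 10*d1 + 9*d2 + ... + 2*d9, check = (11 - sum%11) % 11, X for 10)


Weighted sum: 297
297 mod 11 = 0

Check digit: 0


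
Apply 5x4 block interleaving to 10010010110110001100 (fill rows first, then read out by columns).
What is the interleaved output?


Matrix:
  1001
  0010
  1101
  1000
  1100
Read columns: 10111001010100010100

10111001010100010100


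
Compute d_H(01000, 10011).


XOR: 11011
Count of 1s: 4

4


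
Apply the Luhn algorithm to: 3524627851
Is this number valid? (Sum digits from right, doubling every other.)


Luhn sum = 39
39 mod 10 = 9

Invalid (Luhn sum mod 10 = 9)


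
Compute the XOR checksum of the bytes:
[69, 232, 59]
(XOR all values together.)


XOR chain: 69 ^ 232 ^ 59 = 150

150


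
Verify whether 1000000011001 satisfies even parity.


Number of 1s: 4

Yes, parity is correct (4 ones)


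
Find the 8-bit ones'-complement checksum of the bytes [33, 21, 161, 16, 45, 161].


Sum = 437 mod 256 = 181
Complement = 74

74


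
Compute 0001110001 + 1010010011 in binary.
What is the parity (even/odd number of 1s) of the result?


0001110001 = 113
1010010011 = 659
Sum = 772 = 1100000100
1s count = 3

odd parity (3 ones in 1100000100)


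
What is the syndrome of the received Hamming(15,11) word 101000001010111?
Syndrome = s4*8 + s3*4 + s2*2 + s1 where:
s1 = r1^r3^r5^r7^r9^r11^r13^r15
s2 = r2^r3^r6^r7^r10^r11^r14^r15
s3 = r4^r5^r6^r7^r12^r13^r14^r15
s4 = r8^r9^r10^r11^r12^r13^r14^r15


s1=0, s2=0, s3=1, s4=1

Syndrome = 12 (error at position 12)


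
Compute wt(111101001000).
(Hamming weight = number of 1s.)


Counting 1s in 111101001000

6


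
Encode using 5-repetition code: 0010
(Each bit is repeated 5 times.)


Each bit -> 5 copies

00000000001111100000


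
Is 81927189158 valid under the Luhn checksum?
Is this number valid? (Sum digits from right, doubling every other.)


Luhn sum = 59
59 mod 10 = 9

Invalid (Luhn sum mod 10 = 9)


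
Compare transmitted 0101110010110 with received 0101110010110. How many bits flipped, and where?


XOR: 0000000000000

0 errors (received matches sent)


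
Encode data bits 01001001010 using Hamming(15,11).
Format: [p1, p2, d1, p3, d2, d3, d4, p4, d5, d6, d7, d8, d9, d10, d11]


Parity bits: p1=0, p2=1, p3=1, p4=1

010110011001010


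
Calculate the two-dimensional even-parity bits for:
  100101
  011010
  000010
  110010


Row parities: 1111
Column parities: 001111

Row P: 1111, Col P: 001111, Corner: 0


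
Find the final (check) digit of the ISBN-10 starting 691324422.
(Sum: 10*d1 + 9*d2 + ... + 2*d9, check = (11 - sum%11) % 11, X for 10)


Weighted sum: 228
228 mod 11 = 8

Check digit: 3


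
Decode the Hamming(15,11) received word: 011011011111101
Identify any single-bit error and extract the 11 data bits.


Syndrome = 12: error at position 12

Data: 11101110101 (corrected bit 12)


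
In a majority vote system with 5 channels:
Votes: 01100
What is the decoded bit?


Ones: 2 out of 5
Threshold: 3

0 (2/5 voted 1)


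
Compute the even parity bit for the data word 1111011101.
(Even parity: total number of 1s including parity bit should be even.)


Number of 1s in data: 8
Parity bit: 0

0


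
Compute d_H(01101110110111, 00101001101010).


XOR: 01000111011101
Count of 1s: 8

8


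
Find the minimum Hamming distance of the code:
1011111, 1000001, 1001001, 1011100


Comparing all pairs, minimum distance: 1
Can detect 0 errors, correct 0 errors

1


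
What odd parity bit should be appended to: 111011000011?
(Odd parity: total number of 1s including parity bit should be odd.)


Number of 1s in data: 7
Parity bit: 0

0


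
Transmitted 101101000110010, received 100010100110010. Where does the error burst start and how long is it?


XOR: 001111100000000

Burst at position 2, length 5


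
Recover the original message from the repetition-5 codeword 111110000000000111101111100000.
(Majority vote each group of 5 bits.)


Groups: 11111, 00000, 00000, 11110, 11111, 00000
Majority votes: 100110

100110


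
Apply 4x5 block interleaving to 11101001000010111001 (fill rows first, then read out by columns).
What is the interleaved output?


Matrix:
  11101
  00100
  00101
  11001
Read columns: 10011001111000001011

10011001111000001011


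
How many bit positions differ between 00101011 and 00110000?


XOR: 00011011
Count of 1s: 4

4


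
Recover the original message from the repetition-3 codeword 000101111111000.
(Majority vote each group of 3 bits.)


Groups: 000, 101, 111, 111, 000
Majority votes: 01110

01110


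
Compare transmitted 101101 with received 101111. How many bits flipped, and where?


XOR: 000010

1 error(s) at position(s): 4


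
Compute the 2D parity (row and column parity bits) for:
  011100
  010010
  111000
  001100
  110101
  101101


Row parities: 101000
Column parities: 100010

Row P: 101000, Col P: 100010, Corner: 0


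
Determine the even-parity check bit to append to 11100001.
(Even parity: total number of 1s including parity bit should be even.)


Number of 1s in data: 4
Parity bit: 0

0


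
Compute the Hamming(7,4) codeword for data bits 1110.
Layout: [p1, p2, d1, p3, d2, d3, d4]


Parity bits: p1=0, p2=0, p3=0

0010110


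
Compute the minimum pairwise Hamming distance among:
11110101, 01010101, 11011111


Comparing all pairs, minimum distance: 2
Can detect 1 errors, correct 0 errors

2


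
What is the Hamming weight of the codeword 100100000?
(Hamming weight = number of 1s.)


Counting 1s in 100100000

2


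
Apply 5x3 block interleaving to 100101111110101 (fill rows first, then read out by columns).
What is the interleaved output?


Matrix:
  100
  101
  111
  110
  101
Read columns: 111110011001101

111110011001101


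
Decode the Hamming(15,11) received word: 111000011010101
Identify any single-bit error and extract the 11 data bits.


Syndrome = 8: error at position 8

Data: 10001010101 (corrected bit 8)


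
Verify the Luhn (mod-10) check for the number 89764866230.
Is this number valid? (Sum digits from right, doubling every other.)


Luhn sum = 55
55 mod 10 = 5

Invalid (Luhn sum mod 10 = 5)


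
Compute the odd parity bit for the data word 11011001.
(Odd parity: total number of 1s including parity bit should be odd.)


Number of 1s in data: 5
Parity bit: 0

0


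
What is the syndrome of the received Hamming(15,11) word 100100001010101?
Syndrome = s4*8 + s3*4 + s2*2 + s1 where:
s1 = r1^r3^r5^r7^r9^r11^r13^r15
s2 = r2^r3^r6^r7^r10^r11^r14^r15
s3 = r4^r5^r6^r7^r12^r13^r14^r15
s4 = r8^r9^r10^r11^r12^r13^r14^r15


s1=1, s2=0, s3=1, s4=0

Syndrome = 5 (error at position 5)


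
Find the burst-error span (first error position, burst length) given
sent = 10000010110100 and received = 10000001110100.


XOR: 00000011000000

Burst at position 6, length 2


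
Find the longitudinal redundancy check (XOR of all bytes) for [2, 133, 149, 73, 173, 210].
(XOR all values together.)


XOR chain: 2 ^ 133 ^ 149 ^ 73 ^ 173 ^ 210 = 36

36


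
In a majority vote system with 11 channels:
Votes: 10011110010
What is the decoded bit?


Ones: 6 out of 11
Threshold: 6

1 (6/11 voted 1)


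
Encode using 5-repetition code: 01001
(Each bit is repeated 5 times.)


Each bit -> 5 copies

0000011111000000000011111


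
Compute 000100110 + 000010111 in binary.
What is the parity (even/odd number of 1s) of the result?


000100110 = 38
000010111 = 23
Sum = 61 = 111101
1s count = 5

odd parity (5 ones in 111101)


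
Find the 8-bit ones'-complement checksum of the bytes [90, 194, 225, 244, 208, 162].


Sum = 1123 mod 256 = 99
Complement = 156

156


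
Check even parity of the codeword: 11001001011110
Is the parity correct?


Number of 1s: 8

Yes, parity is correct (8 ones)


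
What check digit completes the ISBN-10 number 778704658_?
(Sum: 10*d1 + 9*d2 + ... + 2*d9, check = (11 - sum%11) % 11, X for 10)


Weighted sum: 321
321 mod 11 = 2

Check digit: 9


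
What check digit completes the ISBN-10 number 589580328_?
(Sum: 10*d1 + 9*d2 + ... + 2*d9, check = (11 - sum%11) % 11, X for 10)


Weighted sum: 311
311 mod 11 = 3

Check digit: 8


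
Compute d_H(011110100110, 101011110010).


XOR: 110101010100
Count of 1s: 6

6


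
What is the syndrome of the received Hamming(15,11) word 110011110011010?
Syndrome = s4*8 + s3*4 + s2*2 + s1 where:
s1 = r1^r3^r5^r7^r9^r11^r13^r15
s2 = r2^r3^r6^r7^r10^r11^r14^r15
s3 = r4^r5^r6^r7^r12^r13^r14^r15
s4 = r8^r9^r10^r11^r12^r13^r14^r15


s1=0, s2=1, s3=1, s4=0

Syndrome = 6 (error at position 6)


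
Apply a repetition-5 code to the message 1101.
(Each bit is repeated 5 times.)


Each bit -> 5 copies

11111111110000011111


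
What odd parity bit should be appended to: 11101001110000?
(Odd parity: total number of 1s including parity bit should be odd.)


Number of 1s in data: 7
Parity bit: 0

0


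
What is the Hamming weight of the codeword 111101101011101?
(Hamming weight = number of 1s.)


Counting 1s in 111101101011101

11


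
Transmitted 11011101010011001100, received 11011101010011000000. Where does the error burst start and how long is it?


XOR: 00000000000000001100

Burst at position 16, length 2


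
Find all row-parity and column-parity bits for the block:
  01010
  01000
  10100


Row parities: 010
Column parities: 10110

Row P: 010, Col P: 10110, Corner: 1


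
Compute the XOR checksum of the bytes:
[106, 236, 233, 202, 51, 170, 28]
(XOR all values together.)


XOR chain: 106 ^ 236 ^ 233 ^ 202 ^ 51 ^ 170 ^ 28 = 32

32


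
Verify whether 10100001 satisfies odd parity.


Number of 1s: 3

Yes, parity is correct (3 ones)


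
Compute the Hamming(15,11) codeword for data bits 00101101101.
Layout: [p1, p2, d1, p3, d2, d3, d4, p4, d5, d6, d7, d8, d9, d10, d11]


Parity bits: p1=1, p2=1, p3=0, p4=1

110001011101101


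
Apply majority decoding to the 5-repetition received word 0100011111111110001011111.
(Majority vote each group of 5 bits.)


Groups: 01000, 11111, 11111, 00010, 11111
Majority votes: 01101

01101


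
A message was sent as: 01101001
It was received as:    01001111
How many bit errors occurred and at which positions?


XOR: 00100110

3 error(s) at position(s): 2, 5, 6


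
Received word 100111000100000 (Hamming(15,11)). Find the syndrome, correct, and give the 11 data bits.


Syndrome = 12: error at position 12

Data: 01100101000 (corrected bit 12)


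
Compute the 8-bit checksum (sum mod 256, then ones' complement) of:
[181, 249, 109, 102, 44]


Sum = 685 mod 256 = 173
Complement = 82

82


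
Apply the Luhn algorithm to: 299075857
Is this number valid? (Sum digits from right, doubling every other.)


Luhn sum = 44
44 mod 10 = 4

Invalid (Luhn sum mod 10 = 4)


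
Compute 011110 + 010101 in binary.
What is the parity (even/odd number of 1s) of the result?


011110 = 30
010101 = 21
Sum = 51 = 110011
1s count = 4

even parity (4 ones in 110011)


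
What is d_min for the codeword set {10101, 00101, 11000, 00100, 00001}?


Comparing all pairs, minimum distance: 1
Can detect 0 errors, correct 0 errors

1


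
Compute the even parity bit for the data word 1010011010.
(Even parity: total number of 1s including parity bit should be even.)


Number of 1s in data: 5
Parity bit: 1

1


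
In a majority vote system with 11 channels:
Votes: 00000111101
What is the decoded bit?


Ones: 5 out of 11
Threshold: 6

0 (5/11 voted 1)


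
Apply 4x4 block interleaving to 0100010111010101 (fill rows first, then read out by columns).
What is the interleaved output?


Matrix:
  0100
  0101
  1101
  0101
Read columns: 0010111100000111

0010111100000111


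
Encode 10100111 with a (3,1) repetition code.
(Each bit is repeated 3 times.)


Each bit -> 3 copies

111000111000000111111111


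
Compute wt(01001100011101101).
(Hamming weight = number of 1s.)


Counting 1s in 01001100011101101

9


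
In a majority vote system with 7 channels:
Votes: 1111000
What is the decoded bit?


Ones: 4 out of 7
Threshold: 4

1 (4/7 voted 1)


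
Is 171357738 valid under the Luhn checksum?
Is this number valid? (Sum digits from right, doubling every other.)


Luhn sum = 44
44 mod 10 = 4

Invalid (Luhn sum mod 10 = 4)


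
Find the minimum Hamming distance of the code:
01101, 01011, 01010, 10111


Comparing all pairs, minimum distance: 1
Can detect 0 errors, correct 0 errors

1


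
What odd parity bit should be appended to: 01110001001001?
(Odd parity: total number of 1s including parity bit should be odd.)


Number of 1s in data: 6
Parity bit: 1

1


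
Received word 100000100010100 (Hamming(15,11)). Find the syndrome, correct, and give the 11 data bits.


Syndrome = 0: no error detected

Data: 00010010100 (no errors)


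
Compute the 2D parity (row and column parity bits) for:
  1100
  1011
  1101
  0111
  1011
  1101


Row parities: 011111
Column parities: 1011

Row P: 011111, Col P: 1011, Corner: 1


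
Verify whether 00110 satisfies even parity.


Number of 1s: 2

Yes, parity is correct (2 ones)


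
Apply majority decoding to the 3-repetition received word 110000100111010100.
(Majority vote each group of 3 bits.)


Groups: 110, 000, 100, 111, 010, 100
Majority votes: 100100

100100


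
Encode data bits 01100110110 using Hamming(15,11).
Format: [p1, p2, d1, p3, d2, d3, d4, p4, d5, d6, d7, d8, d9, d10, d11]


Parity bits: p1=1, p2=0, p3=0, p4=0

100011000110110


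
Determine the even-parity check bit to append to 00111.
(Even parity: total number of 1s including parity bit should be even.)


Number of 1s in data: 3
Parity bit: 1

1


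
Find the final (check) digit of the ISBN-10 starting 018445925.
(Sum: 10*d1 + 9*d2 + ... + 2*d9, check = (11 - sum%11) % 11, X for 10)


Weighted sum: 202
202 mod 11 = 4

Check digit: 7


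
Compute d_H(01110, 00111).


XOR: 01001
Count of 1s: 2

2


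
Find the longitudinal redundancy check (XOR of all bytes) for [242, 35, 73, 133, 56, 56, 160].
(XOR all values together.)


XOR chain: 242 ^ 35 ^ 73 ^ 133 ^ 56 ^ 56 ^ 160 = 189

189


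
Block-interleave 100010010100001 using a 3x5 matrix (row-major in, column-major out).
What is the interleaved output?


Matrix:
  10001
  00101
  00001
Read columns: 100000010000111

100000010000111


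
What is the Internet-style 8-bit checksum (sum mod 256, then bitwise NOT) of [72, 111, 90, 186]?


Sum = 459 mod 256 = 203
Complement = 52

52


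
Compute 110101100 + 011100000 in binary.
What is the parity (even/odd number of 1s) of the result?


110101100 = 428
011100000 = 224
Sum = 652 = 1010001100
1s count = 4

even parity (4 ones in 1010001100)


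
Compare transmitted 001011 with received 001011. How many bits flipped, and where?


XOR: 000000

0 errors (received matches sent)


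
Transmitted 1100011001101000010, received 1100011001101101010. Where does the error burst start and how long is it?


XOR: 0000000000000101000

Burst at position 13, length 3


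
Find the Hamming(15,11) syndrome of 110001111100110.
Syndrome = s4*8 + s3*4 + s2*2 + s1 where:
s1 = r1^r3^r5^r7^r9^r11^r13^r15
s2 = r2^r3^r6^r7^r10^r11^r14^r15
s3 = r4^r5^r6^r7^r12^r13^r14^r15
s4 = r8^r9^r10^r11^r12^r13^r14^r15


s1=0, s2=1, s3=0, s4=1

Syndrome = 10 (error at position 10)


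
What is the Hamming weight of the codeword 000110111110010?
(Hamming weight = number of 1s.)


Counting 1s in 000110111110010

8


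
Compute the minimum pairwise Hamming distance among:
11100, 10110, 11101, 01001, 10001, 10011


Comparing all pairs, minimum distance: 1
Can detect 0 errors, correct 0 errors

1


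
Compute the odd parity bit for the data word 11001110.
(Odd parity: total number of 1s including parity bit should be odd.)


Number of 1s in data: 5
Parity bit: 0

0


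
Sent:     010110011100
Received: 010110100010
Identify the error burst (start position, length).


XOR: 000000111110

Burst at position 6, length 5


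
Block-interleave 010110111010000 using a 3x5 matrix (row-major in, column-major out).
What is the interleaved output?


Matrix:
  01011
  01110
  10000
Read columns: 001110010110100

001110010110100


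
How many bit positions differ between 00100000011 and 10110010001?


XOR: 10010010010
Count of 1s: 4

4


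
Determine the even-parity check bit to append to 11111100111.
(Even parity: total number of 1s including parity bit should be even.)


Number of 1s in data: 9
Parity bit: 1

1


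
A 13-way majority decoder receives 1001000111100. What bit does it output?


Ones: 6 out of 13
Threshold: 7

0 (6/13 voted 1)


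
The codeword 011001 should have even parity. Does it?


Number of 1s: 3

No, parity error (3 ones)


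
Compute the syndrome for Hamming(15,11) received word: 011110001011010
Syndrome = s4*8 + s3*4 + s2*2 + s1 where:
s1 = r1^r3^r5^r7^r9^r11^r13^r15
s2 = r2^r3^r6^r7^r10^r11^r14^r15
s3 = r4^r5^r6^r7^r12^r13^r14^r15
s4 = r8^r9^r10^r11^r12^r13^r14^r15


s1=0, s2=0, s3=0, s4=0

Syndrome = 0 (no error)
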